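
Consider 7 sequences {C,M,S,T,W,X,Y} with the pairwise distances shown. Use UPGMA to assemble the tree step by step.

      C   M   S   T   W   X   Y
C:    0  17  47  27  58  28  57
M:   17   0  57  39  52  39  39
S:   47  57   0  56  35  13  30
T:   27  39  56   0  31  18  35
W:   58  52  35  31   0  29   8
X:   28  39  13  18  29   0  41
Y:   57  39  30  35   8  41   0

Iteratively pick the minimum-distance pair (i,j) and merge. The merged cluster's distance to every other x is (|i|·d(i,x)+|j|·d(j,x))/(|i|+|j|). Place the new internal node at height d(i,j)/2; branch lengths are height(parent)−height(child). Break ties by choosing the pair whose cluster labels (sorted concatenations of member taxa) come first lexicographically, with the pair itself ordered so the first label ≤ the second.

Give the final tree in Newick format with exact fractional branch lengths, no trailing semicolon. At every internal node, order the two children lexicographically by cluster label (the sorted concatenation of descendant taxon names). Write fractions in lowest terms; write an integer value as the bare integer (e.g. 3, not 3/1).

(((C:17/2,M:17/2):8,T:33/2):121/24,((S:13/2,X:13/2):83/8,(W:4,Y:4):103/8):14/3)

1. join W+Y (d=8) ⇒ WY; edges |W|=4, |Y|=4
  updated: d(C,WY)=115/2, d(M,WY)=91/2, d(S,WY)=65/2, d(T,WY)=33, d(WY,X)=35
2. join S+X (d=13) ⇒ SX; edges |S|=13/2, |X|=13/2
  updated: d(C,SX)=75/2, d(M,SX)=48, d(SX,T)=37, d(SX,WY)=135/4
3. join C+M (d=17) ⇒ CM; edges |C|=17/2, |M|=17/2
  updated: d(CM,SX)=171/4, d(CM,T)=33, d(CM,WY)=103/2
4. join CM+T (d=33) ⇒ CMT; edges |CM|=8, |T|=33/2
  updated: d(CMT,SX)=245/6, d(CMT,WY)=136/3
5. join SX+WY (d=135/4) ⇒ SWXY; edges |SX|=83/8, |WY|=103/8
  updated: d(CMT,SWXY)=517/12
6. join CMT+SWXY (d=517/12) ⇒ CMSTWXY; edges |CMT|=121/24, |SWXY|=14/3
final tree: (((C:17/2,M:17/2):8,T:33/2):121/24,((S:13/2,X:13/2):83/8,(W:4,Y:4):103/8):14/3)
total length: 2291/24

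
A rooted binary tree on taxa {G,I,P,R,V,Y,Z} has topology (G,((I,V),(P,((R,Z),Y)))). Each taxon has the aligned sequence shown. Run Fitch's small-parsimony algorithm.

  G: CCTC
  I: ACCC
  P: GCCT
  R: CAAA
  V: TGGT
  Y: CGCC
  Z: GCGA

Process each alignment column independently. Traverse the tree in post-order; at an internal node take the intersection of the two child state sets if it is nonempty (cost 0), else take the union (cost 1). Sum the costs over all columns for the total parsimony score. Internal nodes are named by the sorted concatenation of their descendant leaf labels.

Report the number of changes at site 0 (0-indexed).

4

[col 0] IV: children I:{A}, V:{T} ∪→ {A,T}; cost 1
[col 0] RZ: children R:{C}, Z:{G} ∪→ {C,G}; cost 1
[col 0] RYZ: children RZ:{C,G}, Y:{C} ∩→ {C}; cost 0
[col 0] PRYZ: children P:{G}, RYZ:{C} ∪→ {C,G}; cost 1
[col 0] IPRVYZ: children IV:{A,T}, PRYZ:{C,G} ∪→ {A,C,G,T}; cost 1
[col 0] GIPRVYZ: children G:{C}, IPRVYZ:{A,C,G,T} ∩→ {C}; cost 0
[col 1] IV: children I:{C}, V:{G} ∪→ {C,G}; cost 1
[col 1] RZ: children R:{A}, Z:{C} ∪→ {A,C}; cost 1
[col 1] RYZ: children RZ:{A,C}, Y:{G} ∪→ {A,C,G}; cost 1
[col 1] PRYZ: children P:{C}, RYZ:{A,C,G} ∩→ {C}; cost 0
[col 1] IPRVYZ: children IV:{C,G}, PRYZ:{C} ∩→ {C}; cost 0
[col 1] GIPRVYZ: children G:{C}, IPRVYZ:{C} ∩→ {C}; cost 0
[col 2] IV: children I:{C}, V:{G} ∪→ {C,G}; cost 1
[col 2] RZ: children R:{A}, Z:{G} ∪→ {A,G}; cost 1
[col 2] RYZ: children RZ:{A,G}, Y:{C} ∪→ {A,C,G}; cost 1
[col 2] PRYZ: children P:{C}, RYZ:{A,C,G} ∩→ {C}; cost 0
[col 2] IPRVYZ: children IV:{C,G}, PRYZ:{C} ∩→ {C}; cost 0
[col 2] GIPRVYZ: children G:{T}, IPRVYZ:{C} ∪→ {C,T}; cost 1
[col 3] IV: children I:{C}, V:{T} ∪→ {C,T}; cost 1
[col 3] RZ: children R:{A}, Z:{A} ∩→ {A}; cost 0
[col 3] RYZ: children RZ:{A}, Y:{C} ∪→ {A,C}; cost 1
[col 3] PRYZ: children P:{T}, RYZ:{A,C} ∪→ {A,C,T}; cost 1
[col 3] IPRVYZ: children IV:{C,T}, PRYZ:{A,C,T} ∩→ {C,T}; cost 0
[col 3] GIPRVYZ: children G:{C}, IPRVYZ:{C,T} ∩→ {C}; cost 0
per-site changes: [4, 3, 4, 3]; total = 14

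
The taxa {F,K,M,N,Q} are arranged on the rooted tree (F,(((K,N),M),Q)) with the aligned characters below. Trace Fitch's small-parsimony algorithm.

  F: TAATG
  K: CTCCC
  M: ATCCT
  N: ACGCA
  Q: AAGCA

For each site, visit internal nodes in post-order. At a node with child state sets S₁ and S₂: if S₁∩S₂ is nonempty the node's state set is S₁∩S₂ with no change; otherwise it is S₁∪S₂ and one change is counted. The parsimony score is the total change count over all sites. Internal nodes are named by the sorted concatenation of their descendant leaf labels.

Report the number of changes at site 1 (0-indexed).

KN@0: {C} ∪ {A} = {A,C} (union, +1)
KMN@0: {A,C} ∩ {A} = {A} (intersection, +0)
KMNQ@0: {A} ∩ {A} = {A} (intersection, +0)
FKMNQ@0: {T} ∪ {A} = {A,T} (union, +1)
KN@1: {T} ∪ {C} = {C,T} (union, +1)
KMN@1: {C,T} ∩ {T} = {T} (intersection, +0)
KMNQ@1: {T} ∪ {A} = {A,T} (union, +1)
FKMNQ@1: {A} ∩ {A,T} = {A} (intersection, +0)
KN@2: {C} ∪ {G} = {C,G} (union, +1)
KMN@2: {C,G} ∩ {C} = {C} (intersection, +0)
KMNQ@2: {C} ∪ {G} = {C,G} (union, +1)
FKMNQ@2: {A} ∪ {C,G} = {A,C,G} (union, +1)
KN@3: {C} ∩ {C} = {C} (intersection, +0)
KMN@3: {C} ∩ {C} = {C} (intersection, +0)
KMNQ@3: {C} ∩ {C} = {C} (intersection, +0)
FKMNQ@3: {T} ∪ {C} = {C,T} (union, +1)
KN@4: {C} ∪ {A} = {A,C} (union, +1)
KMN@4: {A,C} ∪ {T} = {A,C,T} (union, +1)
KMNQ@4: {A,C,T} ∩ {A} = {A} (intersection, +0)
FKMNQ@4: {G} ∪ {A} = {A,G} (union, +1)
per-site changes: [2, 2, 3, 1, 3]; total = 11

2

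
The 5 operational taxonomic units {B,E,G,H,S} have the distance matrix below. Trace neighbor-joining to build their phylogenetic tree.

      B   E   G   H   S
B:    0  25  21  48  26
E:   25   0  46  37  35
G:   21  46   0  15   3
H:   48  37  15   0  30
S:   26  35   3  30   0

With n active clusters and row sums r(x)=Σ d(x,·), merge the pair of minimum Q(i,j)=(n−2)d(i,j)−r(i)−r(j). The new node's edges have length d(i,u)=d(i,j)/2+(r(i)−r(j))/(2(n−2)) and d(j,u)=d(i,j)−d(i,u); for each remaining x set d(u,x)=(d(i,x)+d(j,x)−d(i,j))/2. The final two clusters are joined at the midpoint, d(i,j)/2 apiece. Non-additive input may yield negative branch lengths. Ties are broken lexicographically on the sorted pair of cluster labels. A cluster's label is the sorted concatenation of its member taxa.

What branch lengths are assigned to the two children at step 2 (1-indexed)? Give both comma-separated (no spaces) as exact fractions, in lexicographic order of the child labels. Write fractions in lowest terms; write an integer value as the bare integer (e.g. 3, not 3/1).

27/2,33/2

iteration 1: select B,E (d=25, Q=-188); attach at lengths (26/3, 49/3); label the merged cluster BE
  updated: d(BE,G)=21, d(BE,H)=30, d(BE,S)=18
iteration 2: select BE,H (d=30, Q=-84); attach at lengths (27/2, 33/2); label the merged cluster BEH
  updated: d(BEH,G)=3, d(BEH,S)=9
iteration 3: select BEH,G (d=3, Q=-15); attach at lengths (9/2, -3/2); label the merged cluster BEGH
  updated: d(BEGH,S)=9/2
iteration 4: select BEGH,S (d=9/2); attach at lengths (9/4, 9/4); label the merged cluster BEGHS
final tree: ((((B:26/3,E:49/3):27/2,H:33/2):9/2,G:-3/2):9/4,S:9/4)
total length: 125/2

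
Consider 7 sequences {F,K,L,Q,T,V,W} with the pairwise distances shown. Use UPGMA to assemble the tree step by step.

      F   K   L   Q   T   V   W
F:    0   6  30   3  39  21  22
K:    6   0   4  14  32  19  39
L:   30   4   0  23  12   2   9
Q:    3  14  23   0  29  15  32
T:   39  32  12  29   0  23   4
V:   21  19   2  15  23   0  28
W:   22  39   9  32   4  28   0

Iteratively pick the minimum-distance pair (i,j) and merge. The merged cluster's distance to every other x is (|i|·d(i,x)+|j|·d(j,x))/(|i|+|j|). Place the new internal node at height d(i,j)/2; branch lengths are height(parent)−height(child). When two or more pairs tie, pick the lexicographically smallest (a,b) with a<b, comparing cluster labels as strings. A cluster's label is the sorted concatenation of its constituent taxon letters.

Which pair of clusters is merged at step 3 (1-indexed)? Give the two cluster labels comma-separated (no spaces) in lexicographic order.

step 1: merge (L,V) at d=2; branch lengths L→1, V→1; new cluster LV
  updated: d(F,LV)=51/2, d(K,LV)=23/2, d(LV,Q)=19, d(LV,T)=35/2, d(LV,W)=37/2
step 2: merge (F,Q) at d=3; branch lengths F→3/2, Q→3/2; new cluster FQ
  updated: d(FQ,K)=10, d(FQ,LV)=89/4, d(FQ,T)=34, d(FQ,W)=27
step 3: merge (T,W) at d=4; branch lengths T→2, W→2; new cluster TW
  updated: d(FQ,TW)=61/2, d(K,TW)=71/2, d(LV,TW)=18
step 4: merge (FQ,K) at d=10; branch lengths FQ→7/2, K→5; new cluster FKQ
  updated: d(FKQ,LV)=56/3, d(FKQ,TW)=193/6
step 5: merge (LV,TW) at d=18; branch lengths LV→8, TW→7; new cluster LTVW
  updated: d(FKQ,LTVW)=305/12
step 6: merge (FKQ,LTVW) at d=305/12; branch lengths FKQ→185/24, LTVW→89/24; new cluster FKLQTVW
final tree: (((F:3/2,Q:3/2):7/2,K:5):185/24,((L:1,V:1):8,(T:2,W:2):7):89/24)
total length: 527/12

T,W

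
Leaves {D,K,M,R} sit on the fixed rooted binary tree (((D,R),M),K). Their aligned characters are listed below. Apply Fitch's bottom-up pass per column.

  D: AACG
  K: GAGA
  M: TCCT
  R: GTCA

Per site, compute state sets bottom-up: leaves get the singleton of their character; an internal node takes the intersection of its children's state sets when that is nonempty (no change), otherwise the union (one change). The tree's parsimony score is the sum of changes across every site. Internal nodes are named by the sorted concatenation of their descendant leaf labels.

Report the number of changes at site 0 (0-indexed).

2

site 0, node DR: D={A} ∪ R={G} → {A,G} (+1)
site 0, node DMR: DR={A,G} ∪ M={T} → {A,G,T} (+1)
site 0, node DKMR: DMR={A,G,T} ∩ K={G} → {G} (+0)
site 1, node DR: D={A} ∪ R={T} → {A,T} (+1)
site 1, node DMR: DR={A,T} ∪ M={C} → {A,C,T} (+1)
site 1, node DKMR: DMR={A,C,T} ∩ K={A} → {A} (+0)
site 2, node DR: D={C} ∩ R={C} → {C} (+0)
site 2, node DMR: DR={C} ∩ M={C} → {C} (+0)
site 2, node DKMR: DMR={C} ∪ K={G} → {C,G} (+1)
site 3, node DR: D={G} ∪ R={A} → {A,G} (+1)
site 3, node DMR: DR={A,G} ∪ M={T} → {A,G,T} (+1)
site 3, node DKMR: DMR={A,G,T} ∩ K={A} → {A} (+0)
per-site changes: [2, 2, 1, 2]; total = 7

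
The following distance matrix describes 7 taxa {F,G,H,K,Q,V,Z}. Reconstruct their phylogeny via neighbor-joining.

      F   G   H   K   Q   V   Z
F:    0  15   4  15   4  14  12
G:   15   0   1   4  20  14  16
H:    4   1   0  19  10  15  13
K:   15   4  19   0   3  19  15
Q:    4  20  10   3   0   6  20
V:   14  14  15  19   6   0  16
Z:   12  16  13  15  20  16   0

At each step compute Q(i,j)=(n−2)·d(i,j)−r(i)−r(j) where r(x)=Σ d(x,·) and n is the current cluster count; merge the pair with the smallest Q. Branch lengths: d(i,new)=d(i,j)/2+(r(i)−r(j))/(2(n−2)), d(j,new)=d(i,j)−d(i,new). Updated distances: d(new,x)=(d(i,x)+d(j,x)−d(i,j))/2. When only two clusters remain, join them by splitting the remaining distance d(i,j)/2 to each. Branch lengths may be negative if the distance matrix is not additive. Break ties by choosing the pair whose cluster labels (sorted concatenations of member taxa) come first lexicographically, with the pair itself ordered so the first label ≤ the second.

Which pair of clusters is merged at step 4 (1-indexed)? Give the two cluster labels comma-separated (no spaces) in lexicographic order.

F,Z

1. join G+H (d=1, Q=-127) ⇒ GH; edges |G|=13/10, |H|=-3/10
  updated: d(F,GH)=9, d(GH,K)=11, d(GH,Q)=29/2, d(GH,V)=14, d(GH,Z)=14
2. join K+Q (d=3, Q=-197/2) ⇒ KQ; edges |K|=55/16, |Q|=-7/16
  updated: d(F,KQ)=8, d(GH,KQ)=45/4, d(KQ,V)=11, d(KQ,Z)=16
3. join KQ+V (d=11, Q=-273/4) ⇒ KQV; edges |KQ|=97/24, |V|=167/24
  updated: d(F,KQV)=11/2, d(GH,KQV)=57/8, d(KQV,Z)=21/2
4. join F+Z (d=12, Q=-39) ⇒ FZ; edges |F|=7/2, |Z|=17/2
  updated: d(FZ,GH)=11/2, d(FZ,KQV)=2
5. join FZ+GH (d=11/2, Q=-117/8) ⇒ FGHZ; edges |FZ|=3/16, |GH|=85/16
  updated: d(FGHZ,KQV)=29/16
6. join FGHZ+KQV (d=29/16) ⇒ FGHKQVZ; edges |FGHZ|=29/32, |KQV|=29/32
final tree: (((F:7/2,Z:17/2):3/16,(G:13/10,H:-3/10):85/16):29/32,((K:55/16,Q:-7/16):97/24,V:167/24):29/32)
total length: 549/16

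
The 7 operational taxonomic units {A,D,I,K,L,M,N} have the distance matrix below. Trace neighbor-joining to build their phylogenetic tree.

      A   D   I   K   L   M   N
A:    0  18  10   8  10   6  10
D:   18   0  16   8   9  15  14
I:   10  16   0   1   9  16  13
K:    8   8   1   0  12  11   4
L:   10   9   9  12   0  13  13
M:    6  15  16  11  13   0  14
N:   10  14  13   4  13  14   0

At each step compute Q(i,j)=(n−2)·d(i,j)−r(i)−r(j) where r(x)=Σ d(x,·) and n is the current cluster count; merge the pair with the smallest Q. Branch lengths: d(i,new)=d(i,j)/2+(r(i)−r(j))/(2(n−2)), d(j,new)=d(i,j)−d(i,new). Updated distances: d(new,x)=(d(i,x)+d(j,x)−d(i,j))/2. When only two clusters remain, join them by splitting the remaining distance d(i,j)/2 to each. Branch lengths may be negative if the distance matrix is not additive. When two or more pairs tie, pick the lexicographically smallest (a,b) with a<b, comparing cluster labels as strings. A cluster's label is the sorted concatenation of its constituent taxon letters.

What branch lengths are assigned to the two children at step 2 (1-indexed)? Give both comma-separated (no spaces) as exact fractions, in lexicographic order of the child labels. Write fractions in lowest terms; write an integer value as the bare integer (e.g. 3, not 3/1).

1. join A+M (d=6, Q=-107) ⇒ AM; edges |A|=17/10, |M|=43/10
  updated: d(AM,D)=27/2, d(AM,I)=10, d(AM,K)=13/2, d(AM,L)=17/2, d(AM,N)=9
2. join I+K (d=1, Q=-153/2) ⇒ IK; edges |I|=43/16, |K|=-27/16
  updated: d(AM,IK)=31/4, d(D,IK)=23/2, d(IK,L)=10, d(IK,N)=8
3. join D+L (d=9, Q=-123/2) ⇒ DL; edges |D|=23/4, |L|=13/4
  updated: d(AM,DL)=13/2, d(DL,IK)=25/4, d(DL,N)=9
4. join AM+DL (d=13/2, Q=-32) ⇒ ADLM; edges |AM|=29/8, |DL|=23/8
  updated: d(ADLM,IK)=15/4, d(ADLM,N)=23/4
5. join ADLM+IK (d=15/4, Q=-35/2) ⇒ ADIKLM; edges |ADLM|=3/4, |IK|=3
  updated: d(ADIKLM,N)=5
6. join ADIKLM+N (d=5) ⇒ ADIKLMN; edges |ADIKLM|=5/2, |N|=5/2
final tree: ((((A:17/10,M:43/10):29/8,(D:23/4,L:13/4):23/8):3/4,(I:43/16,K:-27/16):3):5/2,N:5/2)
total length: 125/4

43/16,-27/16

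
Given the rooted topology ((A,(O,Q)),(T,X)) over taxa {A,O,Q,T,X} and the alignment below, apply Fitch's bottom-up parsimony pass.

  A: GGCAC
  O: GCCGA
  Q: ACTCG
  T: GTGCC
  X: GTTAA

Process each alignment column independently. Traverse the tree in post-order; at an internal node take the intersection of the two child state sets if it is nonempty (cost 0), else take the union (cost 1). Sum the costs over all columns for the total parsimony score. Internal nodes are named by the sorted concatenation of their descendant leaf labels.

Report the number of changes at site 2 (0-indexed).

site 0, node OQ: O={G} ∪ Q={A} → {A,G} (+1)
site 0, node AOQ: A={G} ∩ OQ={A,G} → {G} (+0)
site 0, node TX: T={G} ∩ X={G} → {G} (+0)
site 0, node AOQTX: AOQ={G} ∩ TX={G} → {G} (+0)
site 1, node OQ: O={C} ∩ Q={C} → {C} (+0)
site 1, node AOQ: A={G} ∪ OQ={C} → {C,G} (+1)
site 1, node TX: T={T} ∩ X={T} → {T} (+0)
site 1, node AOQTX: AOQ={C,G} ∪ TX={T} → {C,G,T} (+1)
site 2, node OQ: O={C} ∪ Q={T} → {C,T} (+1)
site 2, node AOQ: A={C} ∩ OQ={C,T} → {C} (+0)
site 2, node TX: T={G} ∪ X={T} → {G,T} (+1)
site 2, node AOQTX: AOQ={C} ∪ TX={G,T} → {C,G,T} (+1)
site 3, node OQ: O={G} ∪ Q={C} → {C,G} (+1)
site 3, node AOQ: A={A} ∪ OQ={C,G} → {A,C,G} (+1)
site 3, node TX: T={C} ∪ X={A} → {A,C} (+1)
site 3, node AOQTX: AOQ={A,C,G} ∩ TX={A,C} → {A,C} (+0)
site 4, node OQ: O={A} ∪ Q={G} → {A,G} (+1)
site 4, node AOQ: A={C} ∪ OQ={A,G} → {A,C,G} (+1)
site 4, node TX: T={C} ∪ X={A} → {A,C} (+1)
site 4, node AOQTX: AOQ={A,C,G} ∩ TX={A,C} → {A,C} (+0)
per-site changes: [1, 2, 3, 3, 3]; total = 12

3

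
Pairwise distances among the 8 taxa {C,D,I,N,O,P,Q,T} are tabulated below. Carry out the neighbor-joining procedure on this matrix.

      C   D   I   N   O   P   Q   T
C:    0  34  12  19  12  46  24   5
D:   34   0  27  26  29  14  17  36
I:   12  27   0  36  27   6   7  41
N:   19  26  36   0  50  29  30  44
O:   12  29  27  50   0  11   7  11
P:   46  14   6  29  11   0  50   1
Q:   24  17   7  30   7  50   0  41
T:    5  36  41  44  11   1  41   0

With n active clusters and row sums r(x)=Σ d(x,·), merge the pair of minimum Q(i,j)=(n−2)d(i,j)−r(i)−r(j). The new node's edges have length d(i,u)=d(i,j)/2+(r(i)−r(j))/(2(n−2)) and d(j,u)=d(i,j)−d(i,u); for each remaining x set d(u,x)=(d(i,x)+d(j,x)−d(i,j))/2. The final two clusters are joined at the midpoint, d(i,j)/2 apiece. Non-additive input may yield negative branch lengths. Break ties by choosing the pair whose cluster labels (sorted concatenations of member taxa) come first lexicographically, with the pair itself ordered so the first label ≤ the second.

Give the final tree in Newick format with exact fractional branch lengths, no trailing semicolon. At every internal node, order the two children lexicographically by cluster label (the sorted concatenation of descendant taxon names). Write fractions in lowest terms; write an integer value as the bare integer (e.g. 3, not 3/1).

((((C:59/16,N:245/16):105/16,(I:9/2,Q:5/2):95/16):15/16,D:197/16):147/32,(O:12/5,(P:-4/3,T:7/3):81/10):147/32)

1. join P+T (d=1, Q=-330) ⇒ PT; edges |P|=-4/3, |T|=7/3
  updated: d(C,PT)=25, d(D,PT)=49/2, d(I,PT)=23, d(N,PT)=36, d(O,PT)=21/2, d(PT,Q)=45
2. join O+PT (d=21/2, Q=-247) ⇒ OPT; edges |O|=12/5, |PT|=81/10
  updated: d(C,OPT)=53/4, d(D,OPT)=43/2, d(I,OPT)=79/4, d(N,OPT)=151/4, d(OPT,Q)=83/4
3. join C+N (d=19, Q=-175) ⇒ CN; edges |C|=59/16, |N|=245/16
  updated: d(CN,D)=41/2, d(CN,I)=29/2, d(CN,OPT)=16, d(CN,Q)=35/2
4. join I+Q (d=7, Q=-219/2) ⇒ IQ; edges |I|=9/2, |Q|=5/2
  updated: d(CN,IQ)=25/2, d(D,IQ)=37/2, d(IQ,OPT)=67/4
5. join CN+IQ (d=25/2, Q=-287/4) ⇒ CINQ; edges |CN|=105/16, |IQ|=95/16
  updated: d(CINQ,D)=53/4, d(CINQ,OPT)=81/8
6. join CINQ+D (d=53/4, Q=-359/8) ⇒ CDINQ; edges |CINQ|=15/16, |D|=197/16
  updated: d(CDINQ,OPT)=147/16
7. join CDINQ+OPT (d=147/16) ⇒ CDINOPQT; edges |CDINQ|=147/32, |OPT|=147/32
final tree: ((((C:59/16,N:245/16):105/16,(I:9/2,Q:5/2):95/16):15/16,D:197/16):147/32,(O:12/5,(P:-4/3,T:7/3):81/10):147/32)
total length: 1159/16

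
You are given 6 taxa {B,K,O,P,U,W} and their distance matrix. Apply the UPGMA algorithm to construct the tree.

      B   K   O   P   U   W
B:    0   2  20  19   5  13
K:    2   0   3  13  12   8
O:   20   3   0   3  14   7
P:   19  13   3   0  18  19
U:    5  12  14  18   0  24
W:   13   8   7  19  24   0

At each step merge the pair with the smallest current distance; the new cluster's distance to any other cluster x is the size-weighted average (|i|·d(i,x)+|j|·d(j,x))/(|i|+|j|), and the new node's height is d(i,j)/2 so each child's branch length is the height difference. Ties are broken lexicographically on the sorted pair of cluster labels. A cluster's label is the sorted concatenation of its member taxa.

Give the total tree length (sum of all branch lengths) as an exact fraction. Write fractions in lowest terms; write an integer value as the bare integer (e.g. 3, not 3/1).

step 1: merge (B,K) at d=2; branch lengths B→1, K→1; new cluster BK
  updated: d(BK,O)=23/2, d(BK,P)=16, d(BK,U)=17/2, d(BK,W)=21/2
step 2: merge (O,P) at d=3; branch lengths O→3/2, P→3/2; new cluster OP
  updated: d(BK,OP)=55/4, d(OP,U)=16, d(OP,W)=13
step 3: merge (BK,U) at d=17/2; branch lengths BK→13/4, U→17/4; new cluster BKU
  updated: d(BKU,OP)=29/2, d(BKU,W)=15
step 4: merge (OP,W) at d=13; branch lengths OP→5, W→13/2; new cluster OPW
  updated: d(BKU,OPW)=44/3
step 5: merge (BKU,OPW) at d=44/3; branch lengths BKU→37/12, OPW→5/6; new cluster BKOPUW
final tree: (((B:1,K:1):13/4,U:17/4):37/12,((O:3/2,P:3/2):5,W:13/2):5/6)
total length: 335/12

335/12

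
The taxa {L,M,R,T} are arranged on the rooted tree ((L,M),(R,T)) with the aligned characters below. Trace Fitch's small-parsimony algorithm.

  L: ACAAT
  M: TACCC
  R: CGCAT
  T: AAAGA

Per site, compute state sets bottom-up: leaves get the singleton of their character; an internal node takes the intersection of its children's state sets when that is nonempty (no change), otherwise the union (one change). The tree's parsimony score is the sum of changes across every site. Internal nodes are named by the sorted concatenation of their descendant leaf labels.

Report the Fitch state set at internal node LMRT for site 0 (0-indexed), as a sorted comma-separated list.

A

LM@0: {A} ∪ {T} = {A,T} (union, +1)
RT@0: {C} ∪ {A} = {A,C} (union, +1)
LMRT@0: {A,T} ∩ {A,C} = {A} (intersection, +0)
LM@1: {C} ∪ {A} = {A,C} (union, +1)
RT@1: {G} ∪ {A} = {A,G} (union, +1)
LMRT@1: {A,C} ∩ {A,G} = {A} (intersection, +0)
LM@2: {A} ∪ {C} = {A,C} (union, +1)
RT@2: {C} ∪ {A} = {A,C} (union, +1)
LMRT@2: {A,C} ∩ {A,C} = {A,C} (intersection, +0)
LM@3: {A} ∪ {C} = {A,C} (union, +1)
RT@3: {A} ∪ {G} = {A,G} (union, +1)
LMRT@3: {A,C} ∩ {A,G} = {A} (intersection, +0)
LM@4: {T} ∪ {C} = {C,T} (union, +1)
RT@4: {T} ∪ {A} = {A,T} (union, +1)
LMRT@4: {C,T} ∩ {A,T} = {T} (intersection, +0)
per-site changes: [2, 2, 2, 2, 2]; total = 10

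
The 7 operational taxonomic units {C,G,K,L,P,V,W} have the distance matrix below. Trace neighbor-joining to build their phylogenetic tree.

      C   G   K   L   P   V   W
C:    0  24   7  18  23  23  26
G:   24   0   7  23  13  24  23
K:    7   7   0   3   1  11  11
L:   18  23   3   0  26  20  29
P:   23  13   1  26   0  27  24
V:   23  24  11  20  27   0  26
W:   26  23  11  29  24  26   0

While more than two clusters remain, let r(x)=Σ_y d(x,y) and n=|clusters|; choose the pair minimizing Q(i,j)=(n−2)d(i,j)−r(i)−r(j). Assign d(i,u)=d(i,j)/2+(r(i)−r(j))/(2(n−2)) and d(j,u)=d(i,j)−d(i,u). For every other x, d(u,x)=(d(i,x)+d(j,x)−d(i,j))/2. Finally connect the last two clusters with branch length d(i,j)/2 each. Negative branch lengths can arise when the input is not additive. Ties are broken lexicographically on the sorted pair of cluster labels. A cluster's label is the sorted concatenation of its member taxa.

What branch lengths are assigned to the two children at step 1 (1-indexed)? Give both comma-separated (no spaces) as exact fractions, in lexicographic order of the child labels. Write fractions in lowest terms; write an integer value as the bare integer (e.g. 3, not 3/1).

iteration 1: select G,P (d=13, Q=-163); attach at lengths (13/2, 13/2); label the merged cluster GP
  updated: d(C,GP)=17, d(GP,K)=-5/2, d(GP,L)=18, d(GP,V)=19, d(GP,W)=17
iteration 2: select GP,W (d=17, Q=-219/2); attach at lengths (55/16, 217/16); label the merged cluster GPW
  updated: d(C,GPW)=13, d(GPW,K)=-17/4, d(GPW,L)=15, d(GPW,V)=14
iteration 3: select GPW,K (d=-17/4, Q=-269/4); attach at lengths (11/8, -45/8); label the merged cluster GKPW
  updated: d(C,GKPW)=97/8, d(GKPW,L)=89/8, d(GKPW,V)=117/8
iteration 4: select C,GKPW (d=97/8, Q=-267/4); attach at lengths (79/8, 9/4); label the merged cluster CGKPW
  updated: d(CGKPW,L)=17/2, d(CGKPW,V)=51/4
iteration 5: select CGKPW,L (d=17/2, Q=-165/4); attach at lengths (5/8, 63/8); label the merged cluster CGKLPW
  updated: d(CGKLPW,V)=97/8
iteration 6: select CGKLPW,V (d=97/8); attach at lengths (97/16, 97/16); label the merged cluster CGKLPVW
final tree: (((C:79/8,(((G:13/2,P:13/2):55/16,W:217/16):11/8,K:-45/8):9/4):5/8,L:63/8):97/16,V:97/16)
total length: 117/2

13/2,13/2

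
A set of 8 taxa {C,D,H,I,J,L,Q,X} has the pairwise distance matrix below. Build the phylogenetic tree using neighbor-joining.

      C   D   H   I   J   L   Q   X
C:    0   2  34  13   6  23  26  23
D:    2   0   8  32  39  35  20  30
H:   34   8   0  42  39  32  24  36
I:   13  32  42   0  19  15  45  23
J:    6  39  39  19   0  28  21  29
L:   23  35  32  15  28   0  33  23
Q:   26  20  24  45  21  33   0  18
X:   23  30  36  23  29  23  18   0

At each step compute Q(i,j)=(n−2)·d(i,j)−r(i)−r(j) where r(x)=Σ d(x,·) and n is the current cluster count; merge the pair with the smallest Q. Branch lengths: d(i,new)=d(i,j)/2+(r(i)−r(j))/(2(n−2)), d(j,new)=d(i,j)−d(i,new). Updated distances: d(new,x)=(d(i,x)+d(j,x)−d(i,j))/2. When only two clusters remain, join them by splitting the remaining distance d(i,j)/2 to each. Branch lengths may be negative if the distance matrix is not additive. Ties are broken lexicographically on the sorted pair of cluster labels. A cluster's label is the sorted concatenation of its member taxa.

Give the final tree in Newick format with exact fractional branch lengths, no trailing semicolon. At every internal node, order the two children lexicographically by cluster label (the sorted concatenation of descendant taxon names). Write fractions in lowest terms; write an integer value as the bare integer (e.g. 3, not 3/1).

((((C:-1/8,J:49/8):171/32,(((D:-1/12,H:97/12):35/4,Q:37/4):155/24,X:193/24):157/32):157/32,I:195/32):285/64,L:285/64)

iteration 1: select D,H (d=8, Q=-333); attach at lengths (-1/12, 97/12); label the merged cluster DH
  updated: d(C,DH)=14, d(DH,I)=33, d(DH,J)=35, d(DH,L)=59/2, d(DH,Q)=18, d(DH,X)=29
iteration 2: select DH,Q (d=18, Q=-459/2); attach at lengths (35/4, 37/4); label the merged cluster DHQ
  updated: d(C,DHQ)=11, d(DHQ,I)=30, d(DHQ,J)=19, d(DHQ,L)=89/4, d(DHQ,X)=29/2
iteration 3: select C,J (d=6, Q=-153); attach at lengths (-1/8, 49/8); label the merged cluster CJ
  updated: d(CJ,DHQ)=12, d(CJ,I)=13, d(CJ,L)=45/2, d(CJ,X)=23
iteration 4: select DHQ,X (d=29/2, Q=-475/4); attach at lengths (155/24, 193/24); label the merged cluster DHQX
  updated: d(CJ,DHQX)=41/4, d(DHQX,I)=77/4, d(DHQX,L)=123/8
iteration 5: select CJ,DHQX (d=41/4, Q=-561/8); attach at lengths (171/32, 157/32); label the merged cluster CDHJQX
  updated: d(CDHJQX,I)=11, d(CDHJQX,L)=221/16
iteration 6: select CDHJQX,I (d=11, Q=-637/16); attach at lengths (157/32, 195/32); label the merged cluster CDHIJQX
  updated: d(CDHIJQX,L)=285/32
iteration 7: select CDHIJQX,L (d=285/32); attach at lengths (285/64, 285/64); label the merged cluster CDHIJLQX
final tree: ((((C:-1/8,J:49/8):171/32,(((D:-1/12,H:97/12):35/4,Q:37/4):155/24,X:193/24):157/32):157/32,I:195/32):285/64,L:285/64)
total length: 2453/32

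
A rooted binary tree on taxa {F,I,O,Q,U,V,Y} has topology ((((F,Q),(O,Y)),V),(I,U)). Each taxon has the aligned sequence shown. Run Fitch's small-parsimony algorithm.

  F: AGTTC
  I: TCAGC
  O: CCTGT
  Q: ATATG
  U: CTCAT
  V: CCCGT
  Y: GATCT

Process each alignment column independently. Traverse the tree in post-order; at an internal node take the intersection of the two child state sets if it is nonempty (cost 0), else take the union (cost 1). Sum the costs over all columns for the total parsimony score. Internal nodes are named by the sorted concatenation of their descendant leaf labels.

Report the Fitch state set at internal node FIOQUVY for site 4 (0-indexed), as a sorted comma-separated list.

T

site 0, node FQ: F={A} ∩ Q={A} → {A} (+0)
site 0, node OY: O={C} ∪ Y={G} → {C,G} (+1)
site 0, node FOQY: FQ={A} ∪ OY={C,G} → {A,C,G} (+1)
site 0, node FOQVY: FOQY={A,C,G} ∩ V={C} → {C} (+0)
site 0, node IU: I={T} ∪ U={C} → {C,T} (+1)
site 0, node FIOQUVY: FOQVY={C} ∩ IU={C,T} → {C} (+0)
site 1, node FQ: F={G} ∪ Q={T} → {G,T} (+1)
site 1, node OY: O={C} ∪ Y={A} → {A,C} (+1)
site 1, node FOQY: FQ={G,T} ∪ OY={A,C} → {A,C,G,T} (+1)
site 1, node FOQVY: FOQY={A,C,G,T} ∩ V={C} → {C} (+0)
site 1, node IU: I={C} ∪ U={T} → {C,T} (+1)
site 1, node FIOQUVY: FOQVY={C} ∩ IU={C,T} → {C} (+0)
site 2, node FQ: F={T} ∪ Q={A} → {A,T} (+1)
site 2, node OY: O={T} ∩ Y={T} → {T} (+0)
site 2, node FOQY: FQ={A,T} ∩ OY={T} → {T} (+0)
site 2, node FOQVY: FOQY={T} ∪ V={C} → {C,T} (+1)
site 2, node IU: I={A} ∪ U={C} → {A,C} (+1)
site 2, node FIOQUVY: FOQVY={C,T} ∩ IU={A,C} → {C} (+0)
site 3, node FQ: F={T} ∩ Q={T} → {T} (+0)
site 3, node OY: O={G} ∪ Y={C} → {C,G} (+1)
site 3, node FOQY: FQ={T} ∪ OY={C,G} → {C,G,T} (+1)
site 3, node FOQVY: FOQY={C,G,T} ∩ V={G} → {G} (+0)
site 3, node IU: I={G} ∪ U={A} → {A,G} (+1)
site 3, node FIOQUVY: FOQVY={G} ∩ IU={A,G} → {G} (+0)
site 4, node FQ: F={C} ∪ Q={G} → {C,G} (+1)
site 4, node OY: O={T} ∩ Y={T} → {T} (+0)
site 4, node FOQY: FQ={C,G} ∪ OY={T} → {C,G,T} (+1)
site 4, node FOQVY: FOQY={C,G,T} ∩ V={T} → {T} (+0)
site 4, node IU: I={C} ∪ U={T} → {C,T} (+1)
site 4, node FIOQUVY: FOQVY={T} ∩ IU={C,T} → {T} (+0)
per-site changes: [3, 4, 3, 3, 3]; total = 16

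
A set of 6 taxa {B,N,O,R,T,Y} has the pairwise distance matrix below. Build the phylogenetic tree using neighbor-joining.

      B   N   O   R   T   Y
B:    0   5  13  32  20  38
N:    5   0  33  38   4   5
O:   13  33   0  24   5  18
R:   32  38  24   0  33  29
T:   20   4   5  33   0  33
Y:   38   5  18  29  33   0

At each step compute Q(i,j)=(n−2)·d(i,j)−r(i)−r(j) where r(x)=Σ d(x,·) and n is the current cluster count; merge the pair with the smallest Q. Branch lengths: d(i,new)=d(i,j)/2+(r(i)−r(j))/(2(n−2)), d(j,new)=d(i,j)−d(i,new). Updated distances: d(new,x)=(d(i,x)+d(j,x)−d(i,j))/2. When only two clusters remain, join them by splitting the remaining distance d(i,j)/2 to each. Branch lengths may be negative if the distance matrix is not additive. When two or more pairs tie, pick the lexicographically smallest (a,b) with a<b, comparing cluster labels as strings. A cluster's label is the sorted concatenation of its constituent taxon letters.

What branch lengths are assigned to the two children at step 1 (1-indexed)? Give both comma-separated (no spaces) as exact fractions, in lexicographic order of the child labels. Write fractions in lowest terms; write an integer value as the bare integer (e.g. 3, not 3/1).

-9/4,29/4

1. join N+Y (d=5, Q=-188) ⇒ NY; edges |N|=-9/4, |Y|=29/4
  updated: d(B,NY)=19, d(NY,O)=23, d(NY,R)=31, d(NY,T)=16
2. join O+T (d=5, Q=-124) ⇒ OT; edges |O|=1, |T|=4
  updated: d(B,OT)=14, d(NY,OT)=17, d(OT,R)=26
3. join B+NY (d=19, Q=-94) ⇒ BNY; edges |B|=9, |NY|=10
  updated: d(BNY,OT)=6, d(BNY,R)=22
4. join BNY+OT (d=6, Q=-54) ⇒ BNOTY; edges |BNY|=1, |OT|=5
  updated: d(BNOTY,R)=21
5. join BNOTY+R (d=21) ⇒ BNORTY; edges |BNOTY|=21/2, |R|=21/2
final tree: (((B:9,(N:-9/4,Y:29/4):10):1,(O:1,T:4):5):21/2,R:21/2)
total length: 56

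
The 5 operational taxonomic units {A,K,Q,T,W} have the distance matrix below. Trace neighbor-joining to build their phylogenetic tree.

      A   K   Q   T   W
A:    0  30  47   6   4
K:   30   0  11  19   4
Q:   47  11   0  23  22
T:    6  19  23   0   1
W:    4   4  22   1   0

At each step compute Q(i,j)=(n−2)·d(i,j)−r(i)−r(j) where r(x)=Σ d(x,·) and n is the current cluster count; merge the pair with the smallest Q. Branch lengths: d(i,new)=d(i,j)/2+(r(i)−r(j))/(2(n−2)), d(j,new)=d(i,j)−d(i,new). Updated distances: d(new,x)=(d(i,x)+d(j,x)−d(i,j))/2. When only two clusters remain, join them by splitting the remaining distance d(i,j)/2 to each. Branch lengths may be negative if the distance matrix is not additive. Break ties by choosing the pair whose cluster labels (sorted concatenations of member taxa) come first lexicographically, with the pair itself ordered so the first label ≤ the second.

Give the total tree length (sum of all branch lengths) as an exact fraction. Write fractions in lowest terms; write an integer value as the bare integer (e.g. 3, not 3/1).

249/8

step 1: merge (K,Q) at d=11, Q=-134; branch lengths K→-1, Q→12; new cluster KQ
  updated: d(A,KQ)=33, d(KQ,T)=31/2, d(KQ,W)=15/2
step 2: merge (A,T) at d=6, Q=-107/2; branch lengths A→65/8, T→-17/8; new cluster AT
  updated: d(AT,KQ)=85/4, d(AT,W)=-1/2
step 3: merge (AT,KQ) at d=85/4, Q=-113/4; branch lengths AT→53/8, KQ→117/8; new cluster AKQT
  updated: d(AKQT,W)=-57/8
step 4: merge (AKQT,W) at d=-57/8; branch lengths AKQT→-57/16, W→-57/16; new cluster AKQTW
final tree: (((A:65/8,T:-17/8):53/8,(K:-1,Q:12):117/8):-57/16,W:-57/16)
total length: 249/8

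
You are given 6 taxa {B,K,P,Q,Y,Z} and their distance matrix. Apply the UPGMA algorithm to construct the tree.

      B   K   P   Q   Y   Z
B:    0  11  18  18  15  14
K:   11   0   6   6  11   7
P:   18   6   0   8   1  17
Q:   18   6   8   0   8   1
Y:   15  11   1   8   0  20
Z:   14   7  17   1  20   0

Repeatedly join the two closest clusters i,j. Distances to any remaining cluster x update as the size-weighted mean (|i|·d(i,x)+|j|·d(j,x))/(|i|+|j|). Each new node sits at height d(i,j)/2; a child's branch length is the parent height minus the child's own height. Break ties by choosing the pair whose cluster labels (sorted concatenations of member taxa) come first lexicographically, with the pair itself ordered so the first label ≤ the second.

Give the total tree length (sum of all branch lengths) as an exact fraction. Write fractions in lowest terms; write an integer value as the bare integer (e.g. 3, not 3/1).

iteration 1: select P,Y (d=1); attach at lengths (1/2, 1/2); label the merged cluster PY
  updated: d(B,PY)=33/2, d(K,PY)=17/2, d(PY,Q)=8, d(PY,Z)=37/2
iteration 2: select Q,Z (d=1); attach at lengths (1/2, 1/2); label the merged cluster QZ
  updated: d(B,QZ)=16, d(K,QZ)=13/2, d(PY,QZ)=53/4
iteration 3: select K,QZ (d=13/2); attach at lengths (13/4, 11/4); label the merged cluster KQZ
  updated: d(B,KQZ)=43/3, d(KQZ,PY)=35/3
iteration 4: select KQZ,PY (d=35/3); attach at lengths (31/12, 16/3); label the merged cluster KPQYZ
  updated: d(B,KPQYZ)=76/5
iteration 5: select B,KPQYZ (d=76/5); attach at lengths (38/5, 53/30); label the merged cluster BKPQYZ
final tree: (B:38/5,((K:13/4,(Q:1/2,Z:1/2):11/4):31/12,(P:1/2,Y:1/2):16/3):53/30)
total length: 1517/60

1517/60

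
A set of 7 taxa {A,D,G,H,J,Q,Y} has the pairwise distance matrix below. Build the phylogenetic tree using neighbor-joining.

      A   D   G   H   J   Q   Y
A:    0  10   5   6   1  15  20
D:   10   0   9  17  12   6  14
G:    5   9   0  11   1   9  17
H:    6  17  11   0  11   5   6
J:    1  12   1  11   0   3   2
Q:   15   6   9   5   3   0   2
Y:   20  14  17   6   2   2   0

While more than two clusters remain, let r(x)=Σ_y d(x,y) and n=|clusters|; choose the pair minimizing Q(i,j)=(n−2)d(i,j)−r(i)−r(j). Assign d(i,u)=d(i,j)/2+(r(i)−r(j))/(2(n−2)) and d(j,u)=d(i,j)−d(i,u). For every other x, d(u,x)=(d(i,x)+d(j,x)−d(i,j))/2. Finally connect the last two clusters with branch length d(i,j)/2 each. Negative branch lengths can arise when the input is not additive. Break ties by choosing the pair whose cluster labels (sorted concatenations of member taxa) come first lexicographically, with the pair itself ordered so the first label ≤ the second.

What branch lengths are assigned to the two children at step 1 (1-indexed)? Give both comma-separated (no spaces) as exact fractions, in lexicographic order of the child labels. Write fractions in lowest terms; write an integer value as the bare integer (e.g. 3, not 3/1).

iteration 1: select Q,Y (d=2, Q=-91); attach at lengths (-11/10, 31/10); label the merged cluster QY
  updated: d(A,QY)=33/2, d(D,QY)=9, d(G,QY)=12, d(H,QY)=9/2, d(J,QY)=3/2
iteration 2: select H,QY (d=9/2, Q=-75); attach at lengths (3, 3/2); label the merged cluster HQY
  updated: d(A,HQY)=9, d(D,HQY)=43/4, d(G,HQY)=37/4, d(HQY,J)=4
iteration 3: select D,HQY (d=43/4, Q=-85/2); attach at lengths (41/6, 47/12); label the merged cluster DHQY
  updated: d(A,DHQY)=33/8, d(DHQY,G)=15/4, d(DHQY,J)=21/8
iteration 4: select A,J (d=1, Q=-51/4); attach at lengths (15/8, -7/8); label the merged cluster AJ
  updated: d(AJ,DHQY)=23/8, d(AJ,G)=5/2
iteration 5: select AJ,DHQY (d=23/8, Q=-73/8); attach at lengths (13/16, 33/16); label the merged cluster ADHJQY
  updated: d(ADHJQY,G)=27/16
iteration 6: select ADHJQY,G (d=27/16); attach at lengths (27/32, 27/32); label the merged cluster ADGHJQY
final tree: (((A:15/8,J:-7/8):13/16,(D:41/6,(H:3,(Q:-11/10,Y:31/10):3/2):47/12):33/16):27/32,G:27/32)
total length: 365/16

-11/10,31/10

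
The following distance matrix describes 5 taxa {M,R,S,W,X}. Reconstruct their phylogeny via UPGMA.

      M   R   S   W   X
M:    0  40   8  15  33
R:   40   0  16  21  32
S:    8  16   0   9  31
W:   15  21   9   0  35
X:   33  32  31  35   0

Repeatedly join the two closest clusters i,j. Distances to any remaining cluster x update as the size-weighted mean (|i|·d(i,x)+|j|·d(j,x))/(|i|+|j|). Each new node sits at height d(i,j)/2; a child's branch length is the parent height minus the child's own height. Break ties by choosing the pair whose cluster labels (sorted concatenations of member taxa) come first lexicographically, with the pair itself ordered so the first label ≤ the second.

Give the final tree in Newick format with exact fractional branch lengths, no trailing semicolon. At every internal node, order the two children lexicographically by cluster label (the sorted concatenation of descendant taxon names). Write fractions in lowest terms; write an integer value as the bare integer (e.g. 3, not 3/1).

((((M:4,S:4):2,W:6):41/6,R:77/6):85/24,X:131/8)

step 1: merge (M,S) at d=8; branch lengths M→4, S→4; new cluster MS
  updated: d(MS,R)=28, d(MS,W)=12, d(MS,X)=32
step 2: merge (MS,W) at d=12; branch lengths MS→2, W→6; new cluster MSW
  updated: d(MSW,R)=77/3, d(MSW,X)=33
step 3: merge (MSW,R) at d=77/3; branch lengths MSW→41/6, R→77/6; new cluster MRSW
  updated: d(MRSW,X)=131/4
step 4: merge (MRSW,X) at d=131/4; branch lengths MRSW→85/24, X→131/8; new cluster MRSWX
final tree: ((((M:4,S:4):2,W:6):41/6,R:77/6):85/24,X:131/8)
total length: 667/12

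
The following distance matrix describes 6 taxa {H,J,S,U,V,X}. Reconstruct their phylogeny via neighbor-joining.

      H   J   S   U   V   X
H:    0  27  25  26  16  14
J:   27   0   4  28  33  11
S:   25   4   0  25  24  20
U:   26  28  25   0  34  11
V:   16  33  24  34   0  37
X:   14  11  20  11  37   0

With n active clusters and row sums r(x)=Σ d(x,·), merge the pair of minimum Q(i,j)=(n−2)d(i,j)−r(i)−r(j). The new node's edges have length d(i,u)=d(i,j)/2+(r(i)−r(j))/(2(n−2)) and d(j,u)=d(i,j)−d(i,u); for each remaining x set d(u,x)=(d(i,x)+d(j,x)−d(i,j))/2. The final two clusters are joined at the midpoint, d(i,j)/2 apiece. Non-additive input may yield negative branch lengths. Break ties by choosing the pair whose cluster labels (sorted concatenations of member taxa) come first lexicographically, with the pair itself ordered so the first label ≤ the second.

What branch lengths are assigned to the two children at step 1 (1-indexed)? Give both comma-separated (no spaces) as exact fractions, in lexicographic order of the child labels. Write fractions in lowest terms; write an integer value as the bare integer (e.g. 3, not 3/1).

iteration 1: select H,V (d=16, Q=-188); attach at lengths (7/2, 25/2); label the merged cluster HV
  updated: d(HV,J)=22, d(HV,S)=33/2, d(HV,U)=22, d(HV,X)=35/2
iteration 2: select J,S (d=4, Q=-237/2); attach at lengths (23/12, 25/12); label the merged cluster JS
  updated: d(HV,JS)=69/4, d(JS,U)=49/2, d(JS,X)=27/2
iteration 3: select HV,JS (d=69/4, Q=-155/2); attach at lengths (9, 33/4); label the merged cluster HJSV
  updated: d(HJSV,U)=117/8, d(HJSV,X)=55/8
iteration 4: select HJSV,U (d=117/8, Q=-65/2); attach at lengths (21/4, 75/8); label the merged cluster HJSUV
  updated: d(HJSUV,X)=13/8
iteration 5: select HJSUV,X (d=13/8); attach at lengths (13/16, 13/16); label the merged cluster HJSUVX
final tree: ((((H:7/2,V:25/2):9,(J:23/12,S:25/12):33/4):21/4,U:75/8):13/16,X:13/16)
total length: 107/2

7/2,25/2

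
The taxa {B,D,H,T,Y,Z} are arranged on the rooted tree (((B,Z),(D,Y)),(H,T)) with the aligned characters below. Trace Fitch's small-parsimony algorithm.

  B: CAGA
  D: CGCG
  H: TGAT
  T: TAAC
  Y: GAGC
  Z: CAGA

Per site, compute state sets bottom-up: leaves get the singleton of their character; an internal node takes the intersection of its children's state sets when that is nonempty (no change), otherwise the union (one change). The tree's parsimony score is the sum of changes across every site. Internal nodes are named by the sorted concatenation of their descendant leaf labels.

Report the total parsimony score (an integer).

[col 0] BZ: children B:{C}, Z:{C} ∩→ {C}; cost 0
[col 0] DY: children D:{C}, Y:{G} ∪→ {C,G}; cost 1
[col 0] BDYZ: children BZ:{C}, DY:{C,G} ∩→ {C}; cost 0
[col 0] HT: children H:{T}, T:{T} ∩→ {T}; cost 0
[col 0] BDHTYZ: children BDYZ:{C}, HT:{T} ∪→ {C,T}; cost 1
[col 1] BZ: children B:{A}, Z:{A} ∩→ {A}; cost 0
[col 1] DY: children D:{G}, Y:{A} ∪→ {A,G}; cost 1
[col 1] BDYZ: children BZ:{A}, DY:{A,G} ∩→ {A}; cost 0
[col 1] HT: children H:{G}, T:{A} ∪→ {A,G}; cost 1
[col 1] BDHTYZ: children BDYZ:{A}, HT:{A,G} ∩→ {A}; cost 0
[col 2] BZ: children B:{G}, Z:{G} ∩→ {G}; cost 0
[col 2] DY: children D:{C}, Y:{G} ∪→ {C,G}; cost 1
[col 2] BDYZ: children BZ:{G}, DY:{C,G} ∩→ {G}; cost 0
[col 2] HT: children H:{A}, T:{A} ∩→ {A}; cost 0
[col 2] BDHTYZ: children BDYZ:{G}, HT:{A} ∪→ {A,G}; cost 1
[col 3] BZ: children B:{A}, Z:{A} ∩→ {A}; cost 0
[col 3] DY: children D:{G}, Y:{C} ∪→ {C,G}; cost 1
[col 3] BDYZ: children BZ:{A}, DY:{C,G} ∪→ {A,C,G}; cost 1
[col 3] HT: children H:{T}, T:{C} ∪→ {C,T}; cost 1
[col 3] BDHTYZ: children BDYZ:{A,C,G}, HT:{C,T} ∩→ {C}; cost 0
per-site changes: [2, 2, 2, 3]; total = 9

9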